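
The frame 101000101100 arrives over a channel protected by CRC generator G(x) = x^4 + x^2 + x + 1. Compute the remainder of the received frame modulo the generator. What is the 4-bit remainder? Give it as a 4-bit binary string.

0001

Modulo-2 division of 101000101100 by 10111:
  pos 0: 10100 XOR 10111 = 00011
  pos 3: 11010 XOR 10111 = 01101
  pos 4: 11011 XOR 10111 = 01100
  pos 5: 11001 XOR 10111 = 01110
  pos 6: 11100 XOR 10111 = 01011
  pos 7: 10110 XOR 10111 = 00001
Remainder = 0001 (nonzero — an error is detected).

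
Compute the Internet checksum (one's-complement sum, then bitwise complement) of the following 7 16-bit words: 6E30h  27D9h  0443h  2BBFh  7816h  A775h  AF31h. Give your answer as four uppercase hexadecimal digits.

6B36

One's-complement addition (fold any carry out of bit 15 back into bit 0):
  0x6E30 + 0x27D9 = 0x09609
  0x9609 + 0x0443 = 0x09A4C
  0x9A4C + 0x2BBF = 0x0C60B
  0xC60B + 0x7816 = 0x13E21 → wrap carry → 0x3E22
  0x3E22 + 0xA775 = 0x0E597
  0xE597 + 0xAF31 = 0x194C8 → wrap carry → 0x94C9
One's-complement sum = 0x94C9.
Checksum = ~0x94C9 & 0xFFFF = 0x6B36.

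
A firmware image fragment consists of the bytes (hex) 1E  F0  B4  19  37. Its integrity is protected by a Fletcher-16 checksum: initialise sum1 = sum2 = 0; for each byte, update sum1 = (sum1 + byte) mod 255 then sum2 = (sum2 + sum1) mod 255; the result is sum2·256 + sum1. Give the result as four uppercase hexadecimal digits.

Running sums (mod 255):
  after byte 0 (1E): sum1=30, sum2=30
  after byte 1 (F0): sum1=15, sum2=45
  after byte 2 (B4): sum1=195, sum2=240
  after byte 3 (19): sum1=220, sum2=205
  after byte 4 (37): sum1=20, sum2=225
Checksum = sum2·256 + sum1 = 225·256 + 20 = 57620 = 0xE114.

E114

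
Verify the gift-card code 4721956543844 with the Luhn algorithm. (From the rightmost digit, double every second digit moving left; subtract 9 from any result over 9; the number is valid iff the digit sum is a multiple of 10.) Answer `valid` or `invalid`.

From the right, keep odd positions and double even positions (subtract 9 from any doubled value over 9):
  doubled (positions 2,4,...): 8 6 1 1 2 5 → sum 23
  kept (positions 1,3,...): 4 8 4 6 9 2 4 → sum 37
Total = 60.
60 mod 10 = 0, so the number is valid.

valid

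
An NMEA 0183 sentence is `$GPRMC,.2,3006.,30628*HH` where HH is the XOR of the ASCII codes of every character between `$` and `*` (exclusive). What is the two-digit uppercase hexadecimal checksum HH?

6F

XOR the ASCII codes of the payload characters:
  'G' = 0x47 → acc = 0x47
  'P' = 0x50 → acc = 0x17
  'R' = 0x52 → acc = 0x45
  'M' = 0x4D → acc = 0x08
  'C' = 0x43 → acc = 0x4B
  ',' = 0x2C → acc = 0x67
  '.' = 0x2E → acc = 0x49
  '2' = 0x32 → acc = 0x7B
  ',' = 0x2C → acc = 0x57
  '3' = 0x33 → acc = 0x64
  '0' = 0x30 → acc = 0x54
  '0' = 0x30 → acc = 0x64
  '6' = 0x36 → acc = 0x52
  '.' = 0x2E → acc = 0x7C
  ',' = 0x2C → acc = 0x50
  '3' = 0x33 → acc = 0x63
  '0' = 0x30 → acc = 0x53
  '6' = 0x36 → acc = 0x65
  '2' = 0x32 → acc = 0x57
  '8' = 0x38 → acc = 0x6F
Checksum = 0x6F.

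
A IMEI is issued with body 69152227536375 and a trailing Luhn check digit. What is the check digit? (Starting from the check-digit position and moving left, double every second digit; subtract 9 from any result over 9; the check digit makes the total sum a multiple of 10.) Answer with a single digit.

Partial digits right→left: 5 7 3 6 3 5 7 2 2 2 5 1 9 6
Double every second digit counting from the check-digit position (so the 1st, 3rd, 5th, ... of the partial from the right).
  doubled (with −9 where >9): 1 6 6 5 4 1 9 → sum 32
  kept as-is: 7 6 5 2 2 1 6 → sum 29
Total = 32 + 29 = 61.
Check digit = (10 − (61 mod 10)) mod 10 = 9.

9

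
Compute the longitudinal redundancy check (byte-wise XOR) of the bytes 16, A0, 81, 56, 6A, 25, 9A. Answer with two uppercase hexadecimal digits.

XOR the bytes together:
  start with 0x16
  0x16 ⊕ 0xA0 = 0xB6
  0xB6 ⊕ 0x81 = 0x37
  0x37 ⊕ 0x56 = 0x61
  0x61 ⊕ 0x6A = 0x0B
  0x0B ⊕ 0x25 = 0x2E
  0x2E ⊕ 0x9A = 0xB4

B4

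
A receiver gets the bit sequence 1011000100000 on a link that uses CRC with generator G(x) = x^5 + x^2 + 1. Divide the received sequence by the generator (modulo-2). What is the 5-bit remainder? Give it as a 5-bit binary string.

Modulo-2 division of 1011000100000 by 100101:
  pos 0: 101100 XOR 100101 = 001001
  pos 2: 100101 XOR 100101 = 000000
Remainder = 00000 (zero — the frame passes the CRC check).

00000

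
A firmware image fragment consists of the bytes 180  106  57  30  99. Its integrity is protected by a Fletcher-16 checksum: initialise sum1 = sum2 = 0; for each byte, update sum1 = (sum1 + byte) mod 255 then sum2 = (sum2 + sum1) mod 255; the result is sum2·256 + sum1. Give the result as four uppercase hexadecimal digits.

Running sums (mod 255):
  after byte 0 (180): sum1=180, sum2=180
  after byte 1 (106): sum1=31, sum2=211
  after byte 2 (57): sum1=88, sum2=44
  after byte 3 (30): sum1=118, sum2=162
  after byte 4 (99): sum1=217, sum2=124
Checksum = sum2·256 + sum1 = 124·256 + 217 = 31961 = 0x7CD9.

7CD9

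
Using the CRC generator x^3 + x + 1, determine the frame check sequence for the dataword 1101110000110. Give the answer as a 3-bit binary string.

Append 3 zeros: 1101110000110000. Divide by 1011 (XOR where the leading bit is 1):
  pos 0: 1101 XOR 1011 = 0110
  pos 1: 1101 XOR 1011 = 0110
  pos 2: 1101 XOR 1011 = 0110
  pos 3: 1100 XOR 1011 = 0111
  pos 4: 1110 XOR 1011 = 0101
  pos 5: 1010 XOR 1011 = 0001
  pos 8: 1011 XOR 1011 = 0000
Remainder (last 3 bits) = 000. This is the CRC / FCS.

000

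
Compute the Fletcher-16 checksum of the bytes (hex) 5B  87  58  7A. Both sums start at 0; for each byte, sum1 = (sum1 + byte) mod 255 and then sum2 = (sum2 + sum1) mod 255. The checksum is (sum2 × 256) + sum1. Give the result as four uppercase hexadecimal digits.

Running sums (mod 255):
  after byte 0 (5B): sum1=91, sum2=91
  after byte 1 (87): sum1=226, sum2=62
  after byte 2 (58): sum1=59, sum2=121
  after byte 3 (7A): sum1=181, sum2=47
Checksum = sum2·256 + sum1 = 47·256 + 181 = 12213 = 0x2FB5.

2FB5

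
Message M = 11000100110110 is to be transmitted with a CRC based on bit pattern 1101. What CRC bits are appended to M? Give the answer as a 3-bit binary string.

110

Append 3 zeros: 11000100110110000. Divide by 1101 (XOR where the leading bit is 1):
  pos 0: 1100 XOR 1101 = 0001
  pos 3: 1010 XOR 1101 = 0111
  pos 4: 1110 XOR 1101 = 0011
  pos 6: 1111 XOR 1101 = 0010
  pos 8: 1001 XOR 1101 = 0100
  pos 9: 1001 XOR 1101 = 0100
  pos 10: 1000 XOR 1101 = 0101
  pos 11: 1010 XOR 1101 = 0111
  pos 12: 1110 XOR 1101 = 0011
Remainder (last 3 bits) = 110. This is the CRC / FCS.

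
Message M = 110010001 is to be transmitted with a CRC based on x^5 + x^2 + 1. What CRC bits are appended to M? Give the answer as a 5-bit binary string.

01101

Append 5 zeros: 11001000100000. Divide by 100101 (XOR where the leading bit is 1):
  pos 0: 110010 XOR 100101 = 010111
  pos 1: 101110 XOR 100101 = 001011
  pos 3: 101101 XOR 100101 = 001000
  pos 5: 100000 XOR 100101 = 000101
  pos 8: 101000 XOR 100101 = 001101
Remainder (last 5 bits) = 01101. This is the CRC / FCS.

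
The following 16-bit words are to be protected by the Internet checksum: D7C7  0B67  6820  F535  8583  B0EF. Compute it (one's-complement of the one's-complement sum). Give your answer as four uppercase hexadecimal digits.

One's-complement addition (fold any carry out of bit 15 back into bit 0):
  0xD7C7 + 0x0B67 = 0x0E32E
  0xE32E + 0x6820 = 0x14B4E → wrap carry → 0x4B4F
  0x4B4F + 0xF535 = 0x14084 → wrap carry → 0x4085
  0x4085 + 0x8583 = 0x0C608
  0xC608 + 0xB0EF = 0x176F7 → wrap carry → 0x76F8
One's-complement sum = 0x76F8.
Checksum = ~0x76F8 & 0xFFFF = 0x8907.

8907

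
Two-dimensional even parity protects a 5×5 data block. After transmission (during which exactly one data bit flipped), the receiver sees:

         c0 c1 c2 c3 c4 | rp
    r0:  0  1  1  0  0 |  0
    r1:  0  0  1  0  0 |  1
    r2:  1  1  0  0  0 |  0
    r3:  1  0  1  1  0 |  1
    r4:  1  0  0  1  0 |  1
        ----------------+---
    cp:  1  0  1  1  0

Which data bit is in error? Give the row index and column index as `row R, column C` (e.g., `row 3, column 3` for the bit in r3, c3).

Recompute each row's even parity and compare to rp:
  r0: data parity 0, sent rp 0 → ok
  r1: data parity 1, sent rp 1 → ok
  r2: data parity 0, sent rp 0 → ok
  r3: data parity 1, sent rp 1 → ok
  r4: data parity 0, sent rp 1 → mismatch
Recompute each column's even parity and compare to cp:
  c0: data parity 1, sent cp 1 → ok
  c1: data parity 0, sent cp 0 → ok
  c2: data parity 1, sent cp 1 → ok
  c3: data parity 0, sent cp 1 → mismatch
  c4: data parity 0, sent cp 0 → ok
Exactly one row (r4) and one column (c3) fail → the flipped bit is at their intersection.

row 4, column 3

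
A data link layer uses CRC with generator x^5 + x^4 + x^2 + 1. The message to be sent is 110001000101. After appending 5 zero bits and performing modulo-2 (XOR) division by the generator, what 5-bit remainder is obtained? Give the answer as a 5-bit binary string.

Append 5 zeros: 11000100010100000. Divide by 110101 (XOR where the leading bit is 1):
  pos 0: 110001 XOR 110101 = 000100
  pos 3: 100000 XOR 110101 = 010101
  pos 4: 101011 XOR 110101 = 011110
  pos 5: 111100 XOR 110101 = 001001
  pos 7: 100110 XOR 110101 = 010011
  pos 8: 100110 XOR 110101 = 010011
  pos 9: 100110 XOR 110101 = 010011
  pos 10: 100110 XOR 110101 = 010011
  pos 11: 100110 XOR 110101 = 010011
Remainder (last 5 bits) = 10011. This is the CRC / FCS.

10011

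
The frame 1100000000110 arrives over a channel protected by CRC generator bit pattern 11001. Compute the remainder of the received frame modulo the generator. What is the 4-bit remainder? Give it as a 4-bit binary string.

Modulo-2 division of 1100000000110 by 11001:
  pos 0: 11000 XOR 11001 = 00001
  pos 4: 10000 XOR 11001 = 01001
  pos 5: 10010 XOR 11001 = 01011
  pos 6: 10111 XOR 11001 = 01110
  pos 7: 11101 XOR 11001 = 00100
Remainder = 1000 (nonzero — an error is detected).

1000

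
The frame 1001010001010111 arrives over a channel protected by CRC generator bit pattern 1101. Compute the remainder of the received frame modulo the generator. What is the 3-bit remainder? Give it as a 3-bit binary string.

010

Modulo-2 division of 1001010001010111 by 1101:
  pos 0: 1001 XOR 1101 = 0100
  pos 1: 1000 XOR 1101 = 0101
  pos 2: 1011 XOR 1101 = 0110
  pos 3: 1100 XOR 1101 = 0001
  pos 6: 1001 XOR 1101 = 0100
  pos 7: 1000 XOR 1101 = 0101
  pos 8: 1011 XOR 1101 = 0110
  pos 9: 1100 XOR 1101 = 0001
  pos 12: 1111 XOR 1101 = 0010
Remainder = 010 (nonzero — an error is detected).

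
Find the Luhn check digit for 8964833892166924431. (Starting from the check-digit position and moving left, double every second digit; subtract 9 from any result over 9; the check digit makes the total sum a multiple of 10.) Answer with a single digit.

Partial digits right→left: 1 3 4 4 2 9 6 6 1 2 9 8 3 3 8 4 6 9 8
Double every second digit counting from the check-digit position (so the 1st, 3rd, 5th, ... of the partial from the right).
  doubled (with −9 where >9): 2 8 4 3 2 9 6 7 3 7 → sum 51
  kept as-is: 3 4 9 6 2 8 3 4 9 → sum 48
Total = 51 + 48 = 99.
Check digit = (10 − (99 mod 10)) mod 10 = 1.

1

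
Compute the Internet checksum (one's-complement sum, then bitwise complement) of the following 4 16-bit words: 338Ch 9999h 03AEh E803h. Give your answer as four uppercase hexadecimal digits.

One's-complement addition (fold any carry out of bit 15 back into bit 0):
  0x338C + 0x9999 = 0x0CD25
  0xCD25 + 0x03AE = 0x0D0D3
  0xD0D3 + 0xE803 = 0x1B8D6 → wrap carry → 0xB8D7
One's-complement sum = 0xB8D7.
Checksum = ~0xB8D7 & 0xFFFF = 0x4728.

4728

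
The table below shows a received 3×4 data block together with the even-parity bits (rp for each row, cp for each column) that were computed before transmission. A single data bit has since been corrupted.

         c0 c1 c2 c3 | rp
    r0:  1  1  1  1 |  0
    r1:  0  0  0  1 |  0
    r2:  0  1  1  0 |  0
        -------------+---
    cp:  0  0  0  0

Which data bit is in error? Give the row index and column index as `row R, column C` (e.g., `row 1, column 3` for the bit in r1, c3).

row 1, column 0

Recompute each row's even parity and compare to rp:
  r0: data parity 0, sent rp 0 → ok
  r1: data parity 1, sent rp 0 → mismatch
  r2: data parity 0, sent rp 0 → ok
Recompute each column's even parity and compare to cp:
  c0: data parity 1, sent cp 0 → mismatch
  c1: data parity 0, sent cp 0 → ok
  c2: data parity 0, sent cp 0 → ok
  c3: data parity 0, sent cp 0 → ok
Exactly one row (r1) and one column (c0) fail → the flipped bit is at their intersection.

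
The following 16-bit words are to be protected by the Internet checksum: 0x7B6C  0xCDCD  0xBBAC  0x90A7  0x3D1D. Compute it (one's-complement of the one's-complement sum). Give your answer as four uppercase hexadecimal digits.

One's-complement addition (fold any carry out of bit 15 back into bit 0):
  0x7B6C + 0xCDCD = 0x14939 → wrap carry → 0x493A
  0x493A + 0xBBAC = 0x104E6 → wrap carry → 0x04E7
  0x04E7 + 0x90A7 = 0x0958E
  0x958E + 0x3D1D = 0x0D2AB
One's-complement sum = 0xD2AB.
Checksum = ~0xD2AB & 0xFFFF = 0x2D54.

2D54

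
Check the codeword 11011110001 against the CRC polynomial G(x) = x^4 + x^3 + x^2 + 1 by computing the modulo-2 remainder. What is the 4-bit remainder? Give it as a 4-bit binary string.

Modulo-2 division of 11011110001 by 11101:
  pos 0: 11011 XOR 11101 = 00110
  pos 2: 11011 XOR 11101 = 00110
  pos 4: 11000 XOR 11101 = 00101
  pos 6: 10101 XOR 11101 = 01000
Remainder = 1000 (nonzero — an error is detected).

1000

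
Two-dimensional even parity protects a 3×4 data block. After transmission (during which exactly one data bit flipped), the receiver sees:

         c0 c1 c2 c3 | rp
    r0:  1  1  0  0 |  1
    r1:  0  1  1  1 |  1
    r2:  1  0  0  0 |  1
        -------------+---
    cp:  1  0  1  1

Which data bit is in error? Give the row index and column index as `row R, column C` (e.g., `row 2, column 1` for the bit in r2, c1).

row 0, column 0

Recompute each row's even parity and compare to rp:
  r0: data parity 0, sent rp 1 → mismatch
  r1: data parity 1, sent rp 1 → ok
  r2: data parity 1, sent rp 1 → ok
Recompute each column's even parity and compare to cp:
  c0: data parity 0, sent cp 1 → mismatch
  c1: data parity 0, sent cp 0 → ok
  c2: data parity 1, sent cp 1 → ok
  c3: data parity 1, sent cp 1 → ok
Exactly one row (r0) and one column (c0) fail → the flipped bit is at their intersection.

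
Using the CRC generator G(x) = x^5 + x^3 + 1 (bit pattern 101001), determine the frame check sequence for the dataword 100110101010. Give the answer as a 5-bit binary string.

Append 5 zeros: 10011010101000000. Divide by 101001 (XOR where the leading bit is 1):
  pos 0: 100110 XOR 101001 = 001111
  pos 2: 111110 XOR 101001 = 010111
  pos 3: 101111 XOR 101001 = 000110
  pos 6: 110010 XOR 101001 = 011011
  pos 7: 110110 XOR 101001 = 011111
  pos 8: 111110 XOR 101001 = 010111
  pos 9: 101110 XOR 101001 = 000111
Remainder (last 5 bits) = 11100. This is the CRC / FCS.

11100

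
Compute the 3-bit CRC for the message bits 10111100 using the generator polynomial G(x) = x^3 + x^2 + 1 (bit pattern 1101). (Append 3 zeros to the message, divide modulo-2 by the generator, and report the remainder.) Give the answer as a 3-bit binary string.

011

Append 3 zeros: 10111100000. Divide by 1101 (XOR where the leading bit is 1):
  pos 0: 1011 XOR 1101 = 0110
  pos 1: 1101 XOR 1101 = 0000
  pos 5: 1000 XOR 1101 = 0101
  pos 6: 1010 XOR 1101 = 0111
  pos 7: 1110 XOR 1101 = 0011
Remainder (last 3 bits) = 011. This is the CRC / FCS.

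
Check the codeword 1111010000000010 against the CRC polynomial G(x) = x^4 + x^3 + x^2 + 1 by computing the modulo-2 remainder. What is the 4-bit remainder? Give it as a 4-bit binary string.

0000

Modulo-2 division of 1111010000000010 by 11101:
  pos 0: 11110 XOR 11101 = 00011
  pos 3: 11100 XOR 11101 = 00001
  pos 7: 10000 XOR 11101 = 01101
  pos 8: 11010 XOR 11101 = 00111
  pos 10: 11101 XOR 11101 = 00000
Remainder = 0000 (zero — the frame passes the CRC check).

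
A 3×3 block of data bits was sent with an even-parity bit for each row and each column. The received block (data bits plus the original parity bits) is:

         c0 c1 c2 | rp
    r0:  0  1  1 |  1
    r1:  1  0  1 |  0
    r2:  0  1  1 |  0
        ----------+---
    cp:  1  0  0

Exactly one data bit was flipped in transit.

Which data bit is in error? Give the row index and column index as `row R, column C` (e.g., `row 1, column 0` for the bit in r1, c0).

row 0, column 2

Recompute each row's even parity and compare to rp:
  r0: data parity 0, sent rp 1 → mismatch
  r1: data parity 0, sent rp 0 → ok
  r2: data parity 0, sent rp 0 → ok
Recompute each column's even parity and compare to cp:
  c0: data parity 1, sent cp 1 → ok
  c1: data parity 0, sent cp 0 → ok
  c2: data parity 1, sent cp 0 → mismatch
Exactly one row (r0) and one column (c2) fail → the flipped bit is at their intersection.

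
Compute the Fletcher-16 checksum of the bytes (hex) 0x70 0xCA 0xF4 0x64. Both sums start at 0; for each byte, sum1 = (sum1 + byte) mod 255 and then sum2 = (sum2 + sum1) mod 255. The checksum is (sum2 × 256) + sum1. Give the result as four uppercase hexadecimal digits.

7094

Running sums (mod 255):
  after byte 0 (0x70): sum1=112, sum2=112
  after byte 1 (0xCA): sum1=59, sum2=171
  after byte 2 (0xF4): sum1=48, sum2=219
  after byte 3 (0x64): sum1=148, sum2=112
Checksum = sum2·256 + sum1 = 112·256 + 148 = 28820 = 0x7094.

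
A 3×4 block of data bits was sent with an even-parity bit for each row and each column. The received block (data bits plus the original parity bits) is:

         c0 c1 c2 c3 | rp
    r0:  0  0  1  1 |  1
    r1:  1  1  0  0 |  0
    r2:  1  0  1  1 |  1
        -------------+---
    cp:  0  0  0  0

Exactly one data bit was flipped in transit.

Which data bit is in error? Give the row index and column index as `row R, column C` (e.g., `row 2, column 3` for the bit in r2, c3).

row 0, column 1

Recompute each row's even parity and compare to rp:
  r0: data parity 0, sent rp 1 → mismatch
  r1: data parity 0, sent rp 0 → ok
  r2: data parity 1, sent rp 1 → ok
Recompute each column's even parity and compare to cp:
  c0: data parity 0, sent cp 0 → ok
  c1: data parity 1, sent cp 0 → mismatch
  c2: data parity 0, sent cp 0 → ok
  c3: data parity 0, sent cp 0 → ok
Exactly one row (r0) and one column (c1) fail → the flipped bit is at their intersection.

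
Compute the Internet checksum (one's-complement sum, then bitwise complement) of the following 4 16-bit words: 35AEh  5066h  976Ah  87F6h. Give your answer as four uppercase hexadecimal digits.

5A8A

One's-complement addition (fold any carry out of bit 15 back into bit 0):
  0x35AE + 0x5066 = 0x08614
  0x8614 + 0x976A = 0x11D7E → wrap carry → 0x1D7F
  0x1D7F + 0x87F6 = 0x0A575
One's-complement sum = 0xA575.
Checksum = ~0xA575 & 0xFFFF = 0x5A8A.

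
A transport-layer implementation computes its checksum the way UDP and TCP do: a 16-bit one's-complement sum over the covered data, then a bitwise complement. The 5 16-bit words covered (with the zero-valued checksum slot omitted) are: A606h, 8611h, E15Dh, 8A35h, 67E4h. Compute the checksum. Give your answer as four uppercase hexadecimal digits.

0070

One's-complement addition (fold any carry out of bit 15 back into bit 0):
  0xA606 + 0x8611 = 0x12C17 → wrap carry → 0x2C18
  0x2C18 + 0xE15D = 0x10D75 → wrap carry → 0x0D76
  0x0D76 + 0x8A35 = 0x097AB
  0x97AB + 0x67E4 = 0x0FF8F
One's-complement sum = 0xFF8F.
Checksum = ~0xFF8F & 0xFFFF = 0x0070.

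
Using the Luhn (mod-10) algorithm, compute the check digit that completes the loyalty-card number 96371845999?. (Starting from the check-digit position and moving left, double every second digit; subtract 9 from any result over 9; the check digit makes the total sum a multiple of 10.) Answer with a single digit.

2

Partial digits right→left: 9 9 9 5 4 8 1 7 3 6 9
Double every second digit counting from the check-digit position (so the 1st, 3rd, 5th, ... of the partial from the right).
  doubled (with −9 where >9): 9 9 8 2 6 9 → sum 43
  kept as-is: 9 5 8 7 6 → sum 35
Total = 43 + 35 = 78.
Check digit = (10 − (78 mod 10)) mod 10 = 2.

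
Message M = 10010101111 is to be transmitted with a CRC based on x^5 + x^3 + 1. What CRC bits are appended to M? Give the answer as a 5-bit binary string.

Append 5 zeros: 1001010111100000. Divide by 101001 (XOR where the leading bit is 1):
  pos 0: 100101 XOR 101001 = 001100
  pos 2: 110001 XOR 101001 = 011000
  pos 3: 110001 XOR 101001 = 011000
  pos 4: 110001 XOR 101001 = 011000
  pos 5: 110001 XOR 101001 = 011000
  pos 6: 110000 XOR 101001 = 011001
  pos 7: 110010 XOR 101001 = 011011
  pos 8: 110110 XOR 101001 = 011111
  pos 9: 111110 XOR 101001 = 010111
  pos 10: 101110 XOR 101001 = 000111
Remainder (last 5 bits) = 00111. This is the CRC / FCS.

00111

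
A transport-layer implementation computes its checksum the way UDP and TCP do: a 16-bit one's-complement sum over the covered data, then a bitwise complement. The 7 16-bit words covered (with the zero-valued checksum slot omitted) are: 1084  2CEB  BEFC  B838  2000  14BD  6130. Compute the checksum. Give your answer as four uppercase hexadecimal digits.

B56D

One's-complement addition (fold any carry out of bit 15 back into bit 0):
  0x1084 + 0x2CEB = 0x03D6F
  0x3D6F + 0xBEFC = 0x0FC6B
  0xFC6B + 0xB838 = 0x1B4A3 → wrap carry → 0xB4A4
  0xB4A4 + 0x2000 = 0x0D4A4
  0xD4A4 + 0x14BD = 0x0E961
  0xE961 + 0x6130 = 0x14A91 → wrap carry → 0x4A92
One's-complement sum = 0x4A92.
Checksum = ~0x4A92 & 0xFFFF = 0xB56D.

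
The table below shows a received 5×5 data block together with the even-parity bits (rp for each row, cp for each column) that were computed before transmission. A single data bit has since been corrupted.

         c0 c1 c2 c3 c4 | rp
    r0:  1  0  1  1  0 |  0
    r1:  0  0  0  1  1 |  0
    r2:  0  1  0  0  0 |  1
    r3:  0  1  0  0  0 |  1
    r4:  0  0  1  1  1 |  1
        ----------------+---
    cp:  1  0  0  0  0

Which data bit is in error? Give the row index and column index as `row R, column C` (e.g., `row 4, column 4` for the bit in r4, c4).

row 0, column 3

Recompute each row's even parity and compare to rp:
  r0: data parity 1, sent rp 0 → mismatch
  r1: data parity 0, sent rp 0 → ok
  r2: data parity 1, sent rp 1 → ok
  r3: data parity 1, sent rp 1 → ok
  r4: data parity 1, sent rp 1 → ok
Recompute each column's even parity and compare to cp:
  c0: data parity 1, sent cp 1 → ok
  c1: data parity 0, sent cp 0 → ok
  c2: data parity 0, sent cp 0 → ok
  c3: data parity 1, sent cp 0 → mismatch
  c4: data parity 0, sent cp 0 → ok
Exactly one row (r0) and one column (c3) fail → the flipped bit is at their intersection.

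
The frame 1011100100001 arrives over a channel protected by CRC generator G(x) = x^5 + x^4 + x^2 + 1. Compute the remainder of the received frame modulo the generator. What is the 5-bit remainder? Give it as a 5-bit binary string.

Modulo-2 division of 1011100100001 by 110101:
  pos 0: 101110 XOR 110101 = 011011
  pos 1: 110110 XOR 110101 = 000011
  pos 5: 111000 XOR 110101 = 001101
  pos 7: 110101 XOR 110101 = 000000
Remainder = 00000 (zero — the frame passes the CRC check).

00000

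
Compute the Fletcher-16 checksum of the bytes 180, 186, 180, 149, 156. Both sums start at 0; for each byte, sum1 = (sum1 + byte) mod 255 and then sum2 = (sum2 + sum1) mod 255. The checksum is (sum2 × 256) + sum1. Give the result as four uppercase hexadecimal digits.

Running sums (mod 255):
  after byte 0 (180): sum1=180, sum2=180
  after byte 1 (186): sum1=111, sum2=36
  after byte 2 (180): sum1=36, sum2=72
  after byte 3 (149): sum1=185, sum2=2
  after byte 4 (156): sum1=86, sum2=88
Checksum = sum2·256 + sum1 = 88·256 + 86 = 22614 = 0x5856.

5856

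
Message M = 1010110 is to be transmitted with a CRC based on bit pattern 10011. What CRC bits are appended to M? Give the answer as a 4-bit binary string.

1000

Append 4 zeros: 10101100000. Divide by 10011 (XOR where the leading bit is 1):
  pos 0: 10101 XOR 10011 = 00110
  pos 2: 11010 XOR 10011 = 01001
  pos 3: 10010 XOR 10011 = 00001
Remainder (last 4 bits) = 1000. This is the CRC / FCS.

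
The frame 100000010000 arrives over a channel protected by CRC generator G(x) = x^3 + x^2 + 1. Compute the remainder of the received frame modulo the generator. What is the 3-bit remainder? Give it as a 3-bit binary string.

Modulo-2 division of 100000010000 by 1101:
  pos 0: 1000 XOR 1101 = 0101
  pos 1: 1010 XOR 1101 = 0111
  pos 2: 1110 XOR 1101 = 0011
  pos 4: 1101 XOR 1101 = 0000
Remainder = 000 (zero — the frame passes the CRC check).

000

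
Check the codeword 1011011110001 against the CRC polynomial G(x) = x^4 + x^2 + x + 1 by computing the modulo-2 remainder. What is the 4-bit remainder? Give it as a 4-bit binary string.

0000

Modulo-2 division of 1011011110001 by 10111:
  pos 0: 10110 XOR 10111 = 00001
  pos 4: 11111 XOR 10111 = 01000
  pos 5: 10000 XOR 10111 = 00111
  pos 7: 11100 XOR 10111 = 01011
  pos 8: 10111 XOR 10111 = 00000
Remainder = 0000 (zero — the frame passes the CRC check).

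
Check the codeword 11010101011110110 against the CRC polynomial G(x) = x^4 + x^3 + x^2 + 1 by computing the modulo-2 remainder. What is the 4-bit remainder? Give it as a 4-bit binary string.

Modulo-2 division of 11010101011110110 by 11101:
  pos 0: 11010 XOR 11101 = 00111
  pos 2: 11110 XOR 11101 = 00011
  pos 5: 11101 XOR 11101 = 00000
  pos 10: 11101 XOR 11101 = 00000
Remainder = 0010 (nonzero — an error is detected).

0010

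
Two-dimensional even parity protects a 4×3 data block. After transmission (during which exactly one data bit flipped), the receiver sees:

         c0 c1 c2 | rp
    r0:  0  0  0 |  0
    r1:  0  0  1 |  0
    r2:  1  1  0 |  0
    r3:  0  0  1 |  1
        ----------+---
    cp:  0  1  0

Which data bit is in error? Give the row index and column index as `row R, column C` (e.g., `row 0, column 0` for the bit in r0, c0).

Recompute each row's even parity and compare to rp:
  r0: data parity 0, sent rp 0 → ok
  r1: data parity 1, sent rp 0 → mismatch
  r2: data parity 0, sent rp 0 → ok
  r3: data parity 1, sent rp 1 → ok
Recompute each column's even parity and compare to cp:
  c0: data parity 1, sent cp 0 → mismatch
  c1: data parity 1, sent cp 1 → ok
  c2: data parity 0, sent cp 0 → ok
Exactly one row (r1) and one column (c0) fail → the flipped bit is at their intersection.

row 1, column 0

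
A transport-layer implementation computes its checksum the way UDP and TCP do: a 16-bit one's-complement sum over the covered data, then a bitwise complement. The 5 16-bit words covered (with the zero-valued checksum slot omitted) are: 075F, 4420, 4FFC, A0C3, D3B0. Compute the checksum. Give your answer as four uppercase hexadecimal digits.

F00F

One's-complement addition (fold any carry out of bit 15 back into bit 0):
  0x075F + 0x4420 = 0x04B7F
  0x4B7F + 0x4FFC = 0x09B7B
  0x9B7B + 0xA0C3 = 0x13C3E → wrap carry → 0x3C3F
  0x3C3F + 0xD3B0 = 0x10FEF → wrap carry → 0x0FF0
One's-complement sum = 0x0FF0.
Checksum = ~0x0FF0 & 0xFFFF = 0xF00F.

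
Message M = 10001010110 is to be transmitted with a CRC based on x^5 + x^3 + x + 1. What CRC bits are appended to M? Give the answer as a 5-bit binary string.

00001

Append 5 zeros: 1000101011000000. Divide by 101011 (XOR where the leading bit is 1):
  pos 0: 100010 XOR 101011 = 001001
  pos 2: 100110 XOR 101011 = 001101
  pos 4: 110111 XOR 101011 = 011100
  pos 5: 111000 XOR 101011 = 010011
  pos 6: 100110 XOR 101011 = 001101
  pos 8: 110100 XOR 101011 = 011111
  pos 9: 111110 XOR 101011 = 010101
  pos 10: 101010 XOR 101011 = 000001
Remainder (last 5 bits) = 00001. This is the CRC / FCS.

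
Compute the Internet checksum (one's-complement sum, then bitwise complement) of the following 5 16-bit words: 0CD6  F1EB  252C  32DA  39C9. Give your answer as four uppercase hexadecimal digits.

One's-complement addition (fold any carry out of bit 15 back into bit 0):
  0x0CD6 + 0xF1EB = 0x0FEC1
  0xFEC1 + 0x252C = 0x123ED → wrap carry → 0x23EE
  0x23EE + 0x32DA = 0x056C8
  0x56C8 + 0x39C9 = 0x09091
One's-complement sum = 0x9091.
Checksum = ~0x9091 & 0xFFFF = 0x6F6E.

6F6E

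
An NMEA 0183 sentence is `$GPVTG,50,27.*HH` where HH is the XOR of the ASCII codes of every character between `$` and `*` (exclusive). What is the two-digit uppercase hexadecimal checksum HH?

7C

XOR the ASCII codes of the payload characters:
  'G' = 0x47 → acc = 0x47
  'P' = 0x50 → acc = 0x17
  'V' = 0x56 → acc = 0x41
  'T' = 0x54 → acc = 0x15
  'G' = 0x47 → acc = 0x52
  ',' = 0x2C → acc = 0x7E
  '5' = 0x35 → acc = 0x4B
  '0' = 0x30 → acc = 0x7B
  ',' = 0x2C → acc = 0x57
  '2' = 0x32 → acc = 0x65
  '7' = 0x37 → acc = 0x52
  '.' = 0x2E → acc = 0x7C
Checksum = 0x7C.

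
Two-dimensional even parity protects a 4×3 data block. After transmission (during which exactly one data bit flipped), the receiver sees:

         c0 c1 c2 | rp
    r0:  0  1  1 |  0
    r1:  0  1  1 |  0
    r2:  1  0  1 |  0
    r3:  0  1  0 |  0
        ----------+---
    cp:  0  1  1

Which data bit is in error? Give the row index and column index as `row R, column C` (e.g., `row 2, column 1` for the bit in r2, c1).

Recompute each row's even parity and compare to rp:
  r0: data parity 0, sent rp 0 → ok
  r1: data parity 0, sent rp 0 → ok
  r2: data parity 0, sent rp 0 → ok
  r3: data parity 1, sent rp 0 → mismatch
Recompute each column's even parity and compare to cp:
  c0: data parity 1, sent cp 0 → mismatch
  c1: data parity 1, sent cp 1 → ok
  c2: data parity 1, sent cp 1 → ok
Exactly one row (r3) and one column (c0) fail → the flipped bit is at their intersection.

row 3, column 0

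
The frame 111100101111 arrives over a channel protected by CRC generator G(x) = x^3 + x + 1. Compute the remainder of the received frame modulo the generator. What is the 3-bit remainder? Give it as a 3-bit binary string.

000

Modulo-2 division of 111100101111 by 1011:
  pos 0: 1111 XOR 1011 = 0100
  pos 1: 1000 XOR 1011 = 0011
  pos 3: 1101 XOR 1011 = 0110
  pos 4: 1100 XOR 1011 = 0111
  pos 5: 1111 XOR 1011 = 0100
  pos 6: 1001 XOR 1011 = 0010
  pos 8: 1011 XOR 1011 = 0000
Remainder = 000 (zero — the frame passes the CRC check).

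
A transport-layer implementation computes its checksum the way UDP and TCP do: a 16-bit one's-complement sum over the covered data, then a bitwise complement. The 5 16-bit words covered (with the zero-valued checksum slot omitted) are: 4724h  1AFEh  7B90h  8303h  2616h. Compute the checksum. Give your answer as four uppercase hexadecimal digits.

7933

One's-complement addition (fold any carry out of bit 15 back into bit 0):
  0x4724 + 0x1AFE = 0x06222
  0x6222 + 0x7B90 = 0x0DDB2
  0xDDB2 + 0x8303 = 0x160B5 → wrap carry → 0x60B6
  0x60B6 + 0x2616 = 0x086CC
One's-complement sum = 0x86CC.
Checksum = ~0x86CC & 0xFFFF = 0x7933.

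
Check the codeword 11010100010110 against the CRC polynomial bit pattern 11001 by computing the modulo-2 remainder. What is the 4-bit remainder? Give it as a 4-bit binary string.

1110

Modulo-2 division of 11010100010110 by 11001:
  pos 0: 11010 XOR 11001 = 00011
  pos 3: 11100 XOR 11001 = 00101
  pos 5: 10101 XOR 11001 = 01100
  pos 6: 11000 XOR 11001 = 00001
Remainder = 1110 (nonzero — an error is detected).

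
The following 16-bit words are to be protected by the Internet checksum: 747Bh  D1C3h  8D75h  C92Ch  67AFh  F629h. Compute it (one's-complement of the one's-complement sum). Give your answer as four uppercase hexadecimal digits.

0545

One's-complement addition (fold any carry out of bit 15 back into bit 0):
  0x747B + 0xD1C3 = 0x1463E → wrap carry → 0x463F
  0x463F + 0x8D75 = 0x0D3B4
  0xD3B4 + 0xC92C = 0x19CE0 → wrap carry → 0x9CE1
  0x9CE1 + 0x67AF = 0x10490 → wrap carry → 0x0491
  0x0491 + 0xF629 = 0x0FABA
One's-complement sum = 0xFABA.
Checksum = ~0xFABA & 0xFFFF = 0x0545.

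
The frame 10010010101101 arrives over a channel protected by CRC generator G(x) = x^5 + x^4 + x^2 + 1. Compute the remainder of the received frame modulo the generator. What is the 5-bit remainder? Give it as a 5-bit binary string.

Modulo-2 division of 10010010101101 by 110101:
  pos 0: 100100 XOR 110101 = 010001
  pos 1: 100011 XOR 110101 = 010110
  pos 2: 101100 XOR 110101 = 011001
  pos 3: 110011 XOR 110101 = 000110
  pos 6: 110011 XOR 110101 = 000110
Remainder = 11001 (nonzero — an error is detected).

11001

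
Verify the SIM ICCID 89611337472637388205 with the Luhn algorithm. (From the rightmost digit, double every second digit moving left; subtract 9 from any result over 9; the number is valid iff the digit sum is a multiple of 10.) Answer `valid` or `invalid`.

From the right, keep odd positions and double even positions (subtract 9 from any doubled value over 9):
  doubled (positions 2,4,...): 0 7 6 6 4 8 6 2 3 7 → sum 49
  kept (positions 1,3,...): 5 2 8 7 6 7 7 3 1 9 → sum 55
Total = 104.
104 mod 10 = 4, so the number is invalid.

invalid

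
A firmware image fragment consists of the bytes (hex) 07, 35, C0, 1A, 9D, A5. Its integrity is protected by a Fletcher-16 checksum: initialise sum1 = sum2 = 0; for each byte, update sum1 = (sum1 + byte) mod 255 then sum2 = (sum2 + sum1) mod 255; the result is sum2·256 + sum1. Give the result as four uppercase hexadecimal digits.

Running sums (mod 255):
  after byte 0 (07): sum1=7, sum2=7
  after byte 1 (35): sum1=60, sum2=67
  after byte 2 (C0): sum1=252, sum2=64
  after byte 3 (1A): sum1=23, sum2=87
  after byte 4 (9D): sum1=180, sum2=12
  after byte 5 (A5): sum1=90, sum2=102
Checksum = sum2·256 + sum1 = 102·256 + 90 = 26202 = 0x665A.

665A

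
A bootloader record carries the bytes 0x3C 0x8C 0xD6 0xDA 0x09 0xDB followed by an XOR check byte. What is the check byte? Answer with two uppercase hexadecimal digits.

XOR the bytes together:
  start with 0x3C
  0x3C ⊕ 0x8C = 0xB0
  0xB0 ⊕ 0xD6 = 0x66
  0x66 ⊕ 0xDA = 0xBC
  0xBC ⊕ 0x09 = 0xB5
  0xB5 ⊕ 0xDB = 0x6E

6E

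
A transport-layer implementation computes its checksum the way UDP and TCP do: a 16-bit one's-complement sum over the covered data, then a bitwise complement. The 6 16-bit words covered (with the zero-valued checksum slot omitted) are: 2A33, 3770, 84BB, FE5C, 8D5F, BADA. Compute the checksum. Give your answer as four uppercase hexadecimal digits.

D309

One's-complement addition (fold any carry out of bit 15 back into bit 0):
  0x2A33 + 0x3770 = 0x061A3
  0x61A3 + 0x84BB = 0x0E65E
  0xE65E + 0xFE5C = 0x1E4BA → wrap carry → 0xE4BB
  0xE4BB + 0x8D5F = 0x1721A → wrap carry → 0x721B
  0x721B + 0xBADA = 0x12CF5 → wrap carry → 0x2CF6
One's-complement sum = 0x2CF6.
Checksum = ~0x2CF6 & 0xFFFF = 0xD309.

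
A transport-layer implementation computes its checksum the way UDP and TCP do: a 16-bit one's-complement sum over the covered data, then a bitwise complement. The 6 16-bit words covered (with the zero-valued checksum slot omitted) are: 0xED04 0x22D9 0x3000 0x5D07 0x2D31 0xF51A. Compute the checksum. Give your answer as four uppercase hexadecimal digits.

40CE

One's-complement addition (fold any carry out of bit 15 back into bit 0):
  0xED04 + 0x22D9 = 0x10FDD → wrap carry → 0x0FDE
  0x0FDE + 0x3000 = 0x03FDE
  0x3FDE + 0x5D07 = 0x09CE5
  0x9CE5 + 0x2D31 = 0x0CA16
  0xCA16 + 0xF51A = 0x1BF30 → wrap carry → 0xBF31
One's-complement sum = 0xBF31.
Checksum = ~0xBF31 & 0xFFFF = 0x40CE.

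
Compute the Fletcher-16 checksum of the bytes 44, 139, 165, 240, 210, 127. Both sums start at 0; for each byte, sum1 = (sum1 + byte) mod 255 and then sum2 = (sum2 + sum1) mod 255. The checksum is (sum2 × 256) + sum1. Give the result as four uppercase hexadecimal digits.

Running sums (mod 255):
  after byte 0 (44): sum1=44, sum2=44
  after byte 1 (139): sum1=183, sum2=227
  after byte 2 (165): sum1=93, sum2=65
  after byte 3 (240): sum1=78, sum2=143
  after byte 4 (210): sum1=33, sum2=176
  after byte 5 (127): sum1=160, sum2=81
Checksum = sum2·256 + sum1 = 81·256 + 160 = 20896 = 0x51A0.

51A0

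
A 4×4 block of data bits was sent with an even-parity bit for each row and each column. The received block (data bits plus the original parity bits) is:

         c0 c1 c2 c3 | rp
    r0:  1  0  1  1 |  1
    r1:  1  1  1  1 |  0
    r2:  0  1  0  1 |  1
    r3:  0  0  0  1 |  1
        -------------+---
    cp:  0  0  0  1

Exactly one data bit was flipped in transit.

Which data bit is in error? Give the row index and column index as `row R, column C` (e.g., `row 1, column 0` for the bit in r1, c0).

Recompute each row's even parity and compare to rp:
  r0: data parity 1, sent rp 1 → ok
  r1: data parity 0, sent rp 0 → ok
  r2: data parity 0, sent rp 1 → mismatch
  r3: data parity 1, sent rp 1 → ok
Recompute each column's even parity and compare to cp:
  c0: data parity 0, sent cp 0 → ok
  c1: data parity 0, sent cp 0 → ok
  c2: data parity 0, sent cp 0 → ok
  c3: data parity 0, sent cp 1 → mismatch
Exactly one row (r2) and one column (c3) fail → the flipped bit is at their intersection.

row 2, column 3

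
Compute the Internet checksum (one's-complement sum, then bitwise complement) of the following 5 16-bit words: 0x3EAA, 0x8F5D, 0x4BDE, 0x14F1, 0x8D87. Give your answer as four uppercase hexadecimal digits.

43A1

One's-complement addition (fold any carry out of bit 15 back into bit 0):
  0x3EAA + 0x8F5D = 0x0CE07
  0xCE07 + 0x4BDE = 0x119E5 → wrap carry → 0x19E6
  0x19E6 + 0x14F1 = 0x02ED7
  0x2ED7 + 0x8D87 = 0x0BC5E
One's-complement sum = 0xBC5E.
Checksum = ~0xBC5E & 0xFFFF = 0x43A1.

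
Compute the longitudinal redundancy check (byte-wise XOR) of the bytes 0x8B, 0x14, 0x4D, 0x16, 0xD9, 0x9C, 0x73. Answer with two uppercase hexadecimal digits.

XOR the bytes together:
  start with 0x8B
  0x8B ⊕ 0x14 = 0x9F
  0x9F ⊕ 0x4D = 0xD2
  0xD2 ⊕ 0x16 = 0xC4
  0xC4 ⊕ 0xD9 = 0x1D
  0x1D ⊕ 0x9C = 0x81
  0x81 ⊕ 0x73 = 0xF2

F2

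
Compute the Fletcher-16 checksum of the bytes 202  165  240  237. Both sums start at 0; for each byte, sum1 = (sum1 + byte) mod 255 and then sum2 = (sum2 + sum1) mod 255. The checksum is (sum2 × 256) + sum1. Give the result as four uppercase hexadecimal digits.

EB4F

Running sums (mod 255):
  after byte 0 (202): sum1=202, sum2=202
  after byte 1 (165): sum1=112, sum2=59
  after byte 2 (240): sum1=97, sum2=156
  after byte 3 (237): sum1=79, sum2=235
Checksum = sum2·256 + sum1 = 235·256 + 79 = 60239 = 0xEB4F.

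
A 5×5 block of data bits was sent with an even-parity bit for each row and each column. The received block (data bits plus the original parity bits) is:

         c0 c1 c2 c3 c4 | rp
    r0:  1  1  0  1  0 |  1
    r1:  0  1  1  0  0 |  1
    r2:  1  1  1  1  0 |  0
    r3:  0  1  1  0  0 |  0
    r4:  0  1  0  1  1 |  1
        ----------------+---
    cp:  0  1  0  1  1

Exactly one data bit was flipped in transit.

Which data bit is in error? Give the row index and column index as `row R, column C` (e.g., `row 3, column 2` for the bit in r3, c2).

row 1, column 2

Recompute each row's even parity and compare to rp:
  r0: data parity 1, sent rp 1 → ok
  r1: data parity 0, sent rp 1 → mismatch
  r2: data parity 0, sent rp 0 → ok
  r3: data parity 0, sent rp 0 → ok
  r4: data parity 1, sent rp 1 → ok
Recompute each column's even parity and compare to cp:
  c0: data parity 0, sent cp 0 → ok
  c1: data parity 1, sent cp 1 → ok
  c2: data parity 1, sent cp 0 → mismatch
  c3: data parity 1, sent cp 1 → ok
  c4: data parity 1, sent cp 1 → ok
Exactly one row (r1) and one column (c2) fail → the flipped bit is at their intersection.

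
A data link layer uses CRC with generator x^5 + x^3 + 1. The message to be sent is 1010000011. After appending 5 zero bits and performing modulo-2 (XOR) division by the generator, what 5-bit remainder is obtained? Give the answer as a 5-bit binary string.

00110

Append 5 zeros: 101000001100000. Divide by 101001 (XOR where the leading bit is 1):
  pos 0: 101000 XOR 101001 = 000001
  pos 5: 100110 XOR 101001 = 001111
  pos 7: 111100 XOR 101001 = 010101
  pos 8: 101010 XOR 101001 = 000011
Remainder (last 5 bits) = 00110. This is the CRC / FCS.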